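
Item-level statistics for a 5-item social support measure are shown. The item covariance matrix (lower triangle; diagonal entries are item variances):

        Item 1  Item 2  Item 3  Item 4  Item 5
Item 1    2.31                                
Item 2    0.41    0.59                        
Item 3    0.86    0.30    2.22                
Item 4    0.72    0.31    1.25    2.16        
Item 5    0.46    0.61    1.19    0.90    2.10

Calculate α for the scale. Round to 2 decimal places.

α = 0.75

sum of item variances = 2.31 + 0.59 + 2.22 + 2.16 + 2.10 = 9.38
Σ_{i<j} σ_ij = 7.01
σ²_total = 9.38 + 2 × 7.01 = 23.40
α = (k/(k−1))·(1 − sum of item variances/σ²_total) = (5/4)·(1 − 9.38/23.40) = 0.75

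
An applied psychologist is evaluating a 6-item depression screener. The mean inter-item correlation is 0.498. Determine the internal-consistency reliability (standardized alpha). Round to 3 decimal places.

standardized alpha = 0.856

Standardized α = k·r̄ / (1 + (k−1)·r̄) = 6 × 0.498 / (1 + 5 × 0.498)
  = 2.9880 / 3.4900 = 0.856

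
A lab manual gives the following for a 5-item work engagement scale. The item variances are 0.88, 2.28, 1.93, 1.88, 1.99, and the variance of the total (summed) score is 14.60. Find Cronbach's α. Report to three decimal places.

α = 0.483

Σσ²ᵢ = 0.88 + 2.28 + 1.93 + 1.88 + 1.99 = 8.96
α = (k/(k−1))·(1 − Σσ²ᵢ/σ²_total) = (5/4)·(1 − 8.96/14.60) = 0.483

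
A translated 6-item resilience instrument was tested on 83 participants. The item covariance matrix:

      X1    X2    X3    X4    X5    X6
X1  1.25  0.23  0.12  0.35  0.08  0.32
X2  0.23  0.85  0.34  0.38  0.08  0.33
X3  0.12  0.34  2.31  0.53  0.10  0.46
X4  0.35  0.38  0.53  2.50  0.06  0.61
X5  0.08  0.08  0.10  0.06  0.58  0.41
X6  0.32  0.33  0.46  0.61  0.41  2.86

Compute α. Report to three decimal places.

α = 0.551

ΣVar(i) = 1.25 + 0.85 + 2.31 + 2.50 + 0.58 + 2.86 = 10.35
Sum of the distinct covariances = 4.40
total variance = 10.35 + 2 × 4.40 = 19.15
α = (k/(k−1))·(1 − ΣVar(i)/total variance) = (6/5)·(1 − 10.35/19.15) = 0.551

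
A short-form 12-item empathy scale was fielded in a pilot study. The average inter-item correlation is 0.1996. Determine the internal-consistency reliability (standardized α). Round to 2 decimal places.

Standardized α = k·r̄ / (1 + (k−1)·r̄) = 12 × 0.1996 / (1 + 11 × 0.1996)
  = 2.3952 / 3.1956 = 0.75

standardized α = 0.75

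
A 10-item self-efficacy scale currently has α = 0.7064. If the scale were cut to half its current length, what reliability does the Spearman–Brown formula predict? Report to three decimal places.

Length factor m = 1/2
α' = m·α / (1 − (1−m)·α)
   = 1/2 × 0.7064 / (1 − (1 − 1/2) × 0.7064)
   = 0.3532 / 0.6468 = 0.546

predicted reliability = 0.546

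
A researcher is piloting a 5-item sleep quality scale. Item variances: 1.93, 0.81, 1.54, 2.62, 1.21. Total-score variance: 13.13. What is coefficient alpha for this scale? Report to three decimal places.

Σσᵢ² = 1.93 + 0.81 + 1.54 + 2.62 + 1.21 = 8.11
α = (k/(k−1))·(1 − Σσᵢ²/total variance) = (5/4)·(1 − 8.11/13.13) = 0.478

α = 0.478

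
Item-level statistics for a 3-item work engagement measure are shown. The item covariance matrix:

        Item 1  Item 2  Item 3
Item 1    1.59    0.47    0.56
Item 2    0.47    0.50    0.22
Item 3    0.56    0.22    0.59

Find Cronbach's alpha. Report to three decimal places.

Cronbach's alpha = 0.724

sum of item variances = 1.59 + 0.50 + 0.59 = 2.68
Σ_{i<j} σ_ij = 1.25
σ²_total = 2.68 + 2 × 1.25 = 5.18
α = (k/(k−1))·(1 − sum of item variances/σ²_total) = (3/2)·(1 − 2.68/5.18) = 0.724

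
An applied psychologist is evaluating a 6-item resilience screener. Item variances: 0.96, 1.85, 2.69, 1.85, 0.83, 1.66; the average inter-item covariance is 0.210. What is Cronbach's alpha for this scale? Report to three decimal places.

Cronbach's alpha = 0.468

Σσ²ᵢ = 0.96 + 1.85 + 2.69 + 1.85 + 0.83 + 1.66 = 9.84
Sum of the 15 distinct covariances = 15 × 0.210 = 3.150
total variance = Σσ²ᵢ + 2·Σcov = 9.84 + 2 × 3.150 = 16.140
α = (6/5)·(1 − 9.84/16.140) = 0.468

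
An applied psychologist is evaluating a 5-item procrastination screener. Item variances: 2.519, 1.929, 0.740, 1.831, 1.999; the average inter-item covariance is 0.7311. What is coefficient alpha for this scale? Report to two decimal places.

sum of item variances = 2.519 + 1.929 + 0.740 + 1.831 + 1.999 = 9.018
Sum of the 10 distinct covariances = 10 × 0.7311 = 7.3110
total variance = sum of item variances + 2·Σcov = 9.018 + 2 × 7.3110 = 23.6400
α = (5/4)·(1 − 9.018/23.6400) = 0.77

α = 0.77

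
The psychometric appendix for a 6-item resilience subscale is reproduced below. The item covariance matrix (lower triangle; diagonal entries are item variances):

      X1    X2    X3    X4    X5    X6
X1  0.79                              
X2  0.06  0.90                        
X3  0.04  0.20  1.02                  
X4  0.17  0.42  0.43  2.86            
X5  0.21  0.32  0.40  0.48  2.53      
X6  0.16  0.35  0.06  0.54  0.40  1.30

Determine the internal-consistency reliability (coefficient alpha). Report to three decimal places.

Σσᵢ² = 0.79 + 0.90 + 1.02 + 2.86 + 2.53 + 1.30 = 9.40
Sum of the distinct covariances = 4.24
Var(T) = 9.40 + 2 × 4.24 = 17.88
α = (k/(k−1))·(1 − Σσᵢ²/Var(T)) = (6/5)·(1 − 9.40/17.88) = 0.569

α = 0.569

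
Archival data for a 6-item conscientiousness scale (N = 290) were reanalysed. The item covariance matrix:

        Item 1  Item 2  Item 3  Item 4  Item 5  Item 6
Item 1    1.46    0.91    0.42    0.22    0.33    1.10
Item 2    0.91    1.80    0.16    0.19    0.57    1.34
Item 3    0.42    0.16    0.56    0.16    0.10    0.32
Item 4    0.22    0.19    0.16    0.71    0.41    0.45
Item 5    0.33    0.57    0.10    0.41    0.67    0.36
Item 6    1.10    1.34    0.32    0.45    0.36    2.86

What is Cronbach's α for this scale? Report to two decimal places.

Cronbach's α = 0.76

Σσ²ᵢ = 1.46 + 1.80 + 0.56 + 0.71 + 0.67 + 2.86 = 8.06
Sum of off-diagonal covariances = 7.04
σ²_total = 8.06 + 2 × 7.04 = 22.14
α = (k/(k−1))·(1 − Σσ²ᵢ/σ²_total) = (6/5)·(1 − 8.06/22.14) = 0.76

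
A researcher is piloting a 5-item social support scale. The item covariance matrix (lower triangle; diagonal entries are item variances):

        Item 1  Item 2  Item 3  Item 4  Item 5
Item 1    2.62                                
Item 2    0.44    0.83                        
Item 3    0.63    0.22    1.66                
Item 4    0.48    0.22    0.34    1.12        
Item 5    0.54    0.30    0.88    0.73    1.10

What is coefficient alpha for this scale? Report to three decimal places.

Σσᵢ² = 2.62 + 0.83 + 1.66 + 1.12 + 1.10 = 7.33
Sum of off-diagonal covariances = 4.78
σ²_total = 7.33 + 2 × 4.78 = 16.89
α = (k/(k−1))·(1 − Σσᵢ²/σ²_total) = (5/4)·(1 − 7.33/16.89) = 0.708

α = 0.708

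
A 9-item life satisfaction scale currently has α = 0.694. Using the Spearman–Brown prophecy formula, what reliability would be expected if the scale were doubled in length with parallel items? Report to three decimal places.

predicted reliability = 0.819

Length factor m = 2
α' = m·α / (1 + (m−1)·α)
   = 2 × 0.694 / (1 + (2 − 1) × 0.694)
   = 1.3880 / 1.6940 = 0.819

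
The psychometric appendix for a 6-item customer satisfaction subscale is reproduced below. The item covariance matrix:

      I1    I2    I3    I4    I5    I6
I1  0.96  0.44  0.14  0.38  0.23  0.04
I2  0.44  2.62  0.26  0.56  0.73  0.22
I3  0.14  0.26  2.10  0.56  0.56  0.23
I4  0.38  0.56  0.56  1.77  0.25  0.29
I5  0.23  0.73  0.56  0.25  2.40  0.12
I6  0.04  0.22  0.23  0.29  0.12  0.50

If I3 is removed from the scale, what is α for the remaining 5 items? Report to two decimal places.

Remaining items: I1, I2, I4, I5, I6 (k = 5).
Σσᵢ² = 0.96 + 2.62 + 1.77 + 2.40 + 0.50 = 8.25
total variance = 8.25 + 2 × 3.26 = 14.77
α (item deleted) = (5/4)·(1 − 8.25/14.77) = 0.55

α = 0.55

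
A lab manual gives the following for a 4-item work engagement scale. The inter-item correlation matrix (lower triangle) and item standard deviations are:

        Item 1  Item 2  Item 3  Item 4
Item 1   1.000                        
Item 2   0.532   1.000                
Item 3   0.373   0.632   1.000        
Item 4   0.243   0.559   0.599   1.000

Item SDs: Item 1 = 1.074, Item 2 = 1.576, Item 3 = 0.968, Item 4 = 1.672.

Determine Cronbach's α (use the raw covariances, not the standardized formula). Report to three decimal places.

Cronbach's α = 0.776

Σσ²ᵢ = 1.074² + 1.576² + 0.968² + 1.672² = 7.3699
Covariances σ_ij = r_ij · s_i · s_j:
  σ(Item 1,Item 2) = 0.532 × 1.074 × 1.576 = 0.9005
  σ(Item 1,Item 3) = 0.373 × 1.074 × 0.968 = 0.3878
  σ(Item 1,Item 4) = 0.243 × 1.074 × 1.672 = 0.4364
  σ(Item 2,Item 3) = 0.632 × 1.576 × 0.968 = 0.9642
  σ(Item 2,Item 4) = 0.559 × 1.576 × 1.672 = 1.4730
  σ(Item 3,Item 4) = 0.599 × 0.968 × 1.672 = 0.9695
σ²_T = Σσ²ᵢ + 2·Σσ_ij = 7.3699 + 2 × 5.1314 = 17.6327
α = (4/3)·(1 − 7.3699/17.6327) = 0.776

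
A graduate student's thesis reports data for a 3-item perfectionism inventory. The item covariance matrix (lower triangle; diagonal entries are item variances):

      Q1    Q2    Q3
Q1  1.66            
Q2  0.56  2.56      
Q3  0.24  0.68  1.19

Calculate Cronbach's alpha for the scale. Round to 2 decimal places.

α = 0.53

ΣVar(i) = 1.66 + 2.56 + 1.19 = 5.41
Σ_{i<j} σ_ij = 1.48
Var(T) = 5.41 + 2 × 1.48 = 8.37
α = (k/(k−1))·(1 − ΣVar(i)/Var(T)) = (3/2)·(1 − 5.41/8.37) = 0.53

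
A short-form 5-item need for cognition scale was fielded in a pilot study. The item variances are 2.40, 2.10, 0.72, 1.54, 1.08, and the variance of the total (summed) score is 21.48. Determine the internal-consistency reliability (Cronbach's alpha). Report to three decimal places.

sum of item variances = 2.40 + 2.10 + 0.72 + 1.54 + 1.08 = 7.84
α = (k/(k−1))·(1 − sum of item variances/σ²_total) = (5/4)·(1 − 7.84/21.48) = 0.794

α = 0.794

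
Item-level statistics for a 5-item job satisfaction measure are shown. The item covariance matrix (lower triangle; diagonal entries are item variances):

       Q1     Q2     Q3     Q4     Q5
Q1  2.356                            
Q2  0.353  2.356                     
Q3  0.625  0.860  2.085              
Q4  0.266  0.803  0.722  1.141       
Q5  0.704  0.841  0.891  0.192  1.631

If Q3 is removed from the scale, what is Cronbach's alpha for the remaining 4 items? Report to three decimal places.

Remaining items: Q1, Q2, Q4, Q5 (k = 4).
Σσᵢ² = 2.356 + 2.356 + 1.141 + 1.631 = 7.484
total variance = 7.484 + 2 × 3.159 = 13.802
α (item deleted) = (4/3)·(1 − 7.484/13.802) = 0.610

Cronbach's alpha = 0.610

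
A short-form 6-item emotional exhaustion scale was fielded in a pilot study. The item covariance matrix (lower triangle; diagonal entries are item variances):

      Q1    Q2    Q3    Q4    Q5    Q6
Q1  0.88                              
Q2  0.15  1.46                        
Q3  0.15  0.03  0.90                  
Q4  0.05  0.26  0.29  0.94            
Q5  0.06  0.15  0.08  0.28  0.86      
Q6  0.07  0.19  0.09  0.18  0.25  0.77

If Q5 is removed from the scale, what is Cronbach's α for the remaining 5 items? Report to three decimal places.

Remaining items: Q1, Q2, Q3, Q4, Q6 (k = 5).
Σσᵢ² = 0.88 + 1.46 + 0.90 + 0.94 + 0.77 = 4.95
σ²_total = 4.95 + 2 × 1.46 = 7.87
α (item deleted) = (5/4)·(1 − 4.95/7.87) = 0.464

α = 0.464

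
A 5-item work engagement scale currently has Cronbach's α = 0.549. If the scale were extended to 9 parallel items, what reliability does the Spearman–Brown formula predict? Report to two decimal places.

predicted reliability = 0.69

Length factor m = 9/5 = 1.8000
α' = m·α / (1 + (m−1)·α)
   = 9/5 × 0.549 / (1 + (9/5 − 1) × 0.549)
   = 0.9882 / 1.4392 = 0.69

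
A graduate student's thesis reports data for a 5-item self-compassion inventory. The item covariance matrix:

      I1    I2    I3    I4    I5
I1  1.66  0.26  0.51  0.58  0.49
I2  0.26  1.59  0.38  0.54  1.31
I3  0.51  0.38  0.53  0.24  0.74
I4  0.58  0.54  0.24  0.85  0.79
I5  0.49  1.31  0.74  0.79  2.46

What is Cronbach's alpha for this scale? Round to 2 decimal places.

Cronbach's alpha = 0.78

sum of item variances = 1.66 + 1.59 + 0.53 + 0.85 + 2.46 = 7.09
Sum of the distinct covariances = 5.84
σ²_T = 7.09 + 2 × 5.84 = 18.77
α = (k/(k−1))·(1 − sum of item variances/σ²_T) = (5/4)·(1 − 7.09/18.77) = 0.78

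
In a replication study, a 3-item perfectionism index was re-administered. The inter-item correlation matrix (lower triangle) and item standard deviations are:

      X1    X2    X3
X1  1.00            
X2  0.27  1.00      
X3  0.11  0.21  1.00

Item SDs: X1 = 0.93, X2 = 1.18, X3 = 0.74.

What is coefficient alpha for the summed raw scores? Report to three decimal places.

Σσ²ᵢ = 0.93² + 1.18² + 0.74² = 2.8049
Covariances σ_ij = r_ij · s_i · s_j:
  σ(X1,X2) = 0.27 × 0.93 × 1.18 = 0.2963
  σ(X1,X3) = 0.11 × 0.93 × 0.74 = 0.0757
  σ(X2,X3) = 0.21 × 1.18 × 0.74 = 0.1834
σ²_T = Σσ²ᵢ + 2·Σσ_ij = 2.8049 + 2 × 0.5554 = 3.9157
α = (3/2)·(1 − 2.8049/3.9157) = 0.426

coefficient alpha = 0.426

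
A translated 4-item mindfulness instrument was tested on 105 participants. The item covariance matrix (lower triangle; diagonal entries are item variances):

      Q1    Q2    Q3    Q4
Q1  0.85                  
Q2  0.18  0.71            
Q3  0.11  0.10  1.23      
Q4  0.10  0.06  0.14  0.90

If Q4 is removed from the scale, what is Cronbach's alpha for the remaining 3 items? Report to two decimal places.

Remaining items: Q1, Q2, Q3 (k = 3).
sum of item variances = 0.85 + 0.71 + 1.23 = 2.79
σ²_T = 2.79 + 2 × 0.39 = 3.57
α (item deleted) = (3/2)·(1 − 2.79/3.57) = 0.33

Cronbach's alpha = 0.33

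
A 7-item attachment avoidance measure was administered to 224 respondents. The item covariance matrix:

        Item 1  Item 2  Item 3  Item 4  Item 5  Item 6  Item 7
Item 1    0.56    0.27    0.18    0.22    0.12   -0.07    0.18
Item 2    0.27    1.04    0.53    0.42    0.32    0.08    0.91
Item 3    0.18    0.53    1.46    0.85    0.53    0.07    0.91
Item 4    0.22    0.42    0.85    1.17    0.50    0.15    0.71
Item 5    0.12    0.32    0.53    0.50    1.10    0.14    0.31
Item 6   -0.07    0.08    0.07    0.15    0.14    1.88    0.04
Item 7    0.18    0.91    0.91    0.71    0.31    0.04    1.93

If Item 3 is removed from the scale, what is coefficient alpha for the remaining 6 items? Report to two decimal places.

Remaining items: Item 1, Item 2, Item 4, Item 5, Item 6, Item 7 (k = 6).
Σσᵢ² = 0.56 + 1.04 + 1.17 + 1.10 + 1.88 + 1.93 = 7.68
total variance = 7.68 + 2 × 4.30 = 16.28
α (item deleted) = (6/5)·(1 − 7.68/16.28) = 0.63

coefficient alpha = 0.63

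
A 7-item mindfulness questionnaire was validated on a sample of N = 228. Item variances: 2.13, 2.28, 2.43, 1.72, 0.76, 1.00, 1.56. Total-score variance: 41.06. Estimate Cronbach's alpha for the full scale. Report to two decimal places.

Σσᵢ² = 2.13 + 2.28 + 2.43 + 1.72 + 0.76 + 1.00 + 1.56 = 11.88
α = (k/(k−1))·(1 − Σσᵢ²/σ²_total) = (7/6)·(1 − 11.88/41.06) = 0.83

α = 0.83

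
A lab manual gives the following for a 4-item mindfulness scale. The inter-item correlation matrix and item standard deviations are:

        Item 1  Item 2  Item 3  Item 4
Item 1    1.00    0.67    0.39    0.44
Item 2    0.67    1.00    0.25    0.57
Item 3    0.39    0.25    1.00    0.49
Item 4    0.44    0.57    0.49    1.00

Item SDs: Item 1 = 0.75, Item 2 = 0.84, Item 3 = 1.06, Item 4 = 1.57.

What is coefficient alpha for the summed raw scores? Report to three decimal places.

α = 0.741

Σσ²ᵢ = 0.75² + 0.84² + 1.06² + 1.57² = 4.8566
Covariances σ_ij = r_ij · s_i · s_j:
  σ(Item 1,Item 2) = 0.67 × 0.75 × 0.84 = 0.4221
  σ(Item 1,Item 3) = 0.39 × 0.75 × 1.06 = 0.3100
  σ(Item 1,Item 4) = 0.44 × 0.75 × 1.57 = 0.5181
  σ(Item 2,Item 3) = 0.25 × 0.84 × 1.06 = 0.2226
  σ(Item 2,Item 4) = 0.57 × 0.84 × 1.57 = 0.7517
  σ(Item 3,Item 4) = 0.49 × 1.06 × 1.57 = 0.8155
σ²_T = Σσ²ᵢ + 2·Σσ_ij = 4.8566 + 2 × 3.0400 = 10.9366
α = (4/3)·(1 − 4.8566/10.9366) = 0.741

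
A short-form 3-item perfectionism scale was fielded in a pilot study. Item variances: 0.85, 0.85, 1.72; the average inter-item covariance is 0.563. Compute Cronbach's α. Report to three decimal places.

ΣVar(i) = 0.85 + 0.85 + 1.72 = 3.42
Sum of the 3 distinct covariances = 3 × 0.563 = 1.689
total variance = ΣVar(i) + 2·Σcov = 3.42 + 2 × 1.689 = 6.798
α = (3/2)·(1 − 3.42/6.798) = 0.745

α = 0.745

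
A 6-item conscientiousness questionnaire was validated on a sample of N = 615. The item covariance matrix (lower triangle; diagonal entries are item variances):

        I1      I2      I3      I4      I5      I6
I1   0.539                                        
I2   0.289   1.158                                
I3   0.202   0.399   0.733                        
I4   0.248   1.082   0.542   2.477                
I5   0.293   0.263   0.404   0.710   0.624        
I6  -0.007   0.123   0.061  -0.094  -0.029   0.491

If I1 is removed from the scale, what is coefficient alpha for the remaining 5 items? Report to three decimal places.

α = 0.698

Remaining items: I2, I3, I4, I5, I6 (k = 5).
Σσᵢ² = 1.158 + 0.733 + 2.477 + 0.624 + 0.491 = 5.483
Var(T) = 5.483 + 2 × 3.461 = 12.405
α (item deleted) = (5/4)·(1 − 5.483/12.405) = 0.698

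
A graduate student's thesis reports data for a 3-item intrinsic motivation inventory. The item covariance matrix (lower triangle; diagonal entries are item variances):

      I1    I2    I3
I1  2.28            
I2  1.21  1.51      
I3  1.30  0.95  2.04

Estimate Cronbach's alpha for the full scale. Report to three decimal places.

α = 0.814

Σσᵢ² = 2.28 + 1.51 + 2.04 = 5.83
Sum of off-diagonal covariances = 3.46
Var(T) = 5.83 + 2 × 3.46 = 12.75
α = (k/(k−1))·(1 − Σσᵢ²/Var(T)) = (3/2)·(1 − 5.83/12.75) = 0.814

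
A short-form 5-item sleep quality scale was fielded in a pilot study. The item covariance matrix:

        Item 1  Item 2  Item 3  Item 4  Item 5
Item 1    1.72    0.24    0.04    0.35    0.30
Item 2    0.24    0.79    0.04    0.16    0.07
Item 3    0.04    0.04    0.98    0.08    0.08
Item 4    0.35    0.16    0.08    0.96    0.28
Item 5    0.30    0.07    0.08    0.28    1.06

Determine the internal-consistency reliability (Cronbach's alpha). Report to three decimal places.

Σσ²ᵢ = 1.72 + 0.79 + 0.98 + 0.96 + 1.06 = 5.51
Sum of off-diagonal covariances = 1.64
σ²_total = 5.51 + 2 × 1.64 = 8.79
α = (k/(k−1))·(1 − Σσ²ᵢ/σ²_total) = (5/4)·(1 − 5.51/8.79) = 0.466

α = 0.466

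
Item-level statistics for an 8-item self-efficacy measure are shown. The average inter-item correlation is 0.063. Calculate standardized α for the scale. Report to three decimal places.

Standardized α = k·r̄ / (1 + (k−1)·r̄) = 8 × 0.063 / (1 + 7 × 0.063)
  = 0.5040 / 1.4410 = 0.350

α = 0.350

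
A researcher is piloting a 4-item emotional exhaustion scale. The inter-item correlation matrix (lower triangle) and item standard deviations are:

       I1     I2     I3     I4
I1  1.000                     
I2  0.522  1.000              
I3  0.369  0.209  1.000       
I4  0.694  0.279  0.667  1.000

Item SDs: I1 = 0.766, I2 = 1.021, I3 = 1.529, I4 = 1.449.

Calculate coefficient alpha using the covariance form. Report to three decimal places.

coefficient alpha = 0.744

Σσ²ᵢ = 0.766² + 1.021² + 1.529² + 1.449² = 6.0666
Covariances σ_ij = r_ij · s_i · s_j:
  σ(I1,I2) = 0.522 × 0.766 × 1.021 = 0.4082
  σ(I1,I3) = 0.369 × 0.766 × 1.529 = 0.4322
  σ(I1,I4) = 0.694 × 0.766 × 1.449 = 0.7703
  σ(I2,I3) = 0.209 × 1.021 × 1.529 = 0.3263
  σ(I2,I4) = 0.279 × 1.021 × 1.449 = 0.4128
  σ(I3,I4) = 0.667 × 1.529 × 1.449 = 1.4778
σ²_T = Σσ²ᵢ + 2·Σσ_ij = 6.0666 + 2 × 3.8276 = 13.7218
α = (4/3)·(1 − 6.0666/13.7218) = 0.744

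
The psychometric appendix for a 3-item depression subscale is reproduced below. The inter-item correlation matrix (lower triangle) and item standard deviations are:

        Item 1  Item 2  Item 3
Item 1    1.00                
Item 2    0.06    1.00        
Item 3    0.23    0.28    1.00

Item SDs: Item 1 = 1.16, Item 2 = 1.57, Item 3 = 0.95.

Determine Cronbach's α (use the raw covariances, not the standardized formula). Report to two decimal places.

Σσ²ᵢ = 1.16² + 1.57² + 0.95² = 4.7130
Covariances σ_ij = r_ij · s_i · s_j:
  σ(Item 1,Item 2) = 0.06 × 1.16 × 1.57 = 0.1093
  σ(Item 1,Item 3) = 0.23 × 1.16 × 0.95 = 0.2535
  σ(Item 2,Item 3) = 0.28 × 1.57 × 0.95 = 0.4176
σ²_T = Σσ²ᵢ + 2·Σσ_ij = 4.7130 + 2 × 0.7804 = 6.2738
α = (3/2)·(1 − 4.7130/6.2738) = 0.37

Cronbach's α = 0.37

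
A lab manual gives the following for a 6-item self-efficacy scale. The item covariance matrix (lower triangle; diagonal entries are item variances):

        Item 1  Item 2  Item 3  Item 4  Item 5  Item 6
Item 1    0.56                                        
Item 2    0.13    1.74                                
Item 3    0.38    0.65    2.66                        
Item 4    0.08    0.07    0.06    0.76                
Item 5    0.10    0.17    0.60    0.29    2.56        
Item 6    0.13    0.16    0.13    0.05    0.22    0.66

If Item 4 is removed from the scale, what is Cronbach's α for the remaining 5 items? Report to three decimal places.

Remaining items: Item 1, Item 2, Item 3, Item 5, Item 6 (k = 5).
Σσᵢ² = 0.56 + 1.74 + 2.66 + 2.56 + 0.66 = 8.18
total variance = 8.18 + 2 × 2.67 = 13.52
α (item deleted) = (5/4)·(1 − 8.18/13.52) = 0.494

α = 0.494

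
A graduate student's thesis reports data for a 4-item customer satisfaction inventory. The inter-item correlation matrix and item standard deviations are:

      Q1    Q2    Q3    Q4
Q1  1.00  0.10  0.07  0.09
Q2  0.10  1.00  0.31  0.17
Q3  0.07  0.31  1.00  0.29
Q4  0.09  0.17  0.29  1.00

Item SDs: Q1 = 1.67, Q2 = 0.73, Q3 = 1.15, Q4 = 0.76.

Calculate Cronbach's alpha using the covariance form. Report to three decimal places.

Cronbach's alpha = 0.363

Σσ²ᵢ = 1.67² + 0.73² + 1.15² + 0.76² = 5.2219
Covariances σ_ij = r_ij · s_i · s_j:
  σ(Q1,Q2) = 0.10 × 1.67 × 0.73 = 0.1219
  σ(Q1,Q3) = 0.07 × 1.67 × 1.15 = 0.1344
  σ(Q1,Q4) = 0.09 × 1.67 × 0.76 = 0.1142
  σ(Q2,Q3) = 0.31 × 0.73 × 1.15 = 0.2602
  σ(Q2,Q4) = 0.17 × 0.73 × 0.76 = 0.0943
  σ(Q3,Q4) = 0.29 × 1.15 × 0.76 = 0.2535
σ²_T = Σσ²ᵢ + 2·Σσ_ij = 5.2219 + 2 × 0.9785 = 7.1789
α = (4/3)·(1 − 5.2219/7.1789) = 0.363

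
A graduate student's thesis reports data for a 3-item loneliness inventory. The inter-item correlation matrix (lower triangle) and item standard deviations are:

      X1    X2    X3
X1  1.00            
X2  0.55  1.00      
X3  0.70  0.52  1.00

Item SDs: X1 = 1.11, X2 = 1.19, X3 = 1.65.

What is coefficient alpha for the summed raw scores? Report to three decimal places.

Σσ²ᵢ = 1.11² + 1.19² + 1.65² = 5.3707
Covariances σ_ij = r_ij · s_i · s_j:
  σ(X1,X2) = 0.55 × 1.11 × 1.19 = 0.7265
  σ(X1,X3) = 0.70 × 1.11 × 1.65 = 1.2820
  σ(X2,X3) = 0.52 × 1.19 × 1.65 = 1.0210
σ²_T = Σσ²ᵢ + 2·Σσ_ij = 5.3707 + 2 × 3.0295 = 11.4297
α = (3/2)·(1 − 5.3707/11.4297) = 0.795

coefficient alpha = 0.795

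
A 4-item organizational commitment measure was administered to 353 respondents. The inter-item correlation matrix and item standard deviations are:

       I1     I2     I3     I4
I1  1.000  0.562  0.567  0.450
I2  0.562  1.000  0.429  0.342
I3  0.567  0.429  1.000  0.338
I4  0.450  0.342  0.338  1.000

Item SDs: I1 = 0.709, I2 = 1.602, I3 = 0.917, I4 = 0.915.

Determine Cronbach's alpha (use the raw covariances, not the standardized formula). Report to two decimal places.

Σσ²ᵢ = 0.709² + 1.602² + 0.917² + 0.915² = 4.7472
Covariances σ_ij = r_ij · s_i · s_j:
  σ(I1,I2) = 0.562 × 0.709 × 1.602 = 0.6383
  σ(I1,I3) = 0.567 × 0.709 × 0.917 = 0.3686
  σ(I1,I4) = 0.450 × 0.709 × 0.915 = 0.2919
  σ(I2,I3) = 0.429 × 1.602 × 0.917 = 0.6302
  σ(I2,I4) = 0.342 × 1.602 × 0.915 = 0.5013
  σ(I3,I4) = 0.338 × 0.917 × 0.915 = 0.2836
σ²_T = Σσ²ᵢ + 2·Σσ_ij = 4.7472 + 2 × 2.7139 = 10.1750
α = (4/3)·(1 − 4.7472/10.1750) = 0.71

Cronbach's alpha = 0.71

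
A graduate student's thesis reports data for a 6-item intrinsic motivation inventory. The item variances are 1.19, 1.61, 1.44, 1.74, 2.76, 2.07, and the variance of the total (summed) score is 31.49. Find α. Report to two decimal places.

α = 0.79

Σσᵢ² = 1.19 + 1.61 + 1.44 + 1.74 + 2.76 + 2.07 = 10.81
α = (k/(k−1))·(1 − Σσᵢ²/Var(T)) = (6/5)·(1 − 10.81/31.49) = 0.79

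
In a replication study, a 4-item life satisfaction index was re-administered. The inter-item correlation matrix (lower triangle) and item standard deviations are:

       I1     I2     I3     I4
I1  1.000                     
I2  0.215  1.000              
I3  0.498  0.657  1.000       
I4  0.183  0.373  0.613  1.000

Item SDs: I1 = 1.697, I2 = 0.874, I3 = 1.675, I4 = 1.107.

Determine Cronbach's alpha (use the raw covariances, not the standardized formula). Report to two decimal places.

Σσ²ᵢ = 1.697² + 0.874² + 1.675² + 1.107² = 7.6748
Covariances σ_ij = r_ij · s_i · s_j:
  σ(I1,I2) = 0.215 × 1.697 × 0.874 = 0.3189
  σ(I1,I3) = 0.498 × 1.697 × 1.675 = 1.4156
  σ(I1,I4) = 0.183 × 1.697 × 1.107 = 0.3438
  σ(I2,I3) = 0.657 × 0.874 × 1.675 = 0.9618
  σ(I2,I4) = 0.373 × 0.874 × 1.107 = 0.3609
  σ(I3,I4) = 0.613 × 1.675 × 1.107 = 1.1366
σ²_T = Σσ²ᵢ + 2·Σσ_ij = 7.6748 + 2 × 4.5376 = 16.7500
α = (4/3)·(1 − 7.6748/16.7500) = 0.72

α = 0.72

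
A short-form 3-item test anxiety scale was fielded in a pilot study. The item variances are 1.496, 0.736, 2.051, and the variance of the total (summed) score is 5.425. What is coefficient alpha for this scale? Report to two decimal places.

coefficient alpha = 0.32

sum of item variances = 1.496 + 0.736 + 2.051 = 4.283
α = (k/(k−1))·(1 − sum of item variances/total variance) = (3/2)·(1 − 4.283/5.425) = 0.32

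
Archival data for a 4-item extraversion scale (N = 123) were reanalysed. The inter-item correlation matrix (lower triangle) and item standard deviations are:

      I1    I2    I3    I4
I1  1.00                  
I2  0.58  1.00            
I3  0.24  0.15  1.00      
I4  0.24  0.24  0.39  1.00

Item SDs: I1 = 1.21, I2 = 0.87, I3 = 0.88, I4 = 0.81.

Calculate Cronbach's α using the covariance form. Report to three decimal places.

Σσ²ᵢ = 1.21² + 0.87² + 0.88² + 0.81² = 3.6515
Covariances σ_ij = r_ij · s_i · s_j:
  σ(I1,I2) = 0.58 × 1.21 × 0.87 = 0.6106
  σ(I1,I3) = 0.24 × 1.21 × 0.88 = 0.2556
  σ(I1,I4) = 0.24 × 1.21 × 0.81 = 0.2352
  σ(I2,I3) = 0.15 × 0.87 × 0.88 = 0.1148
  σ(I2,I4) = 0.24 × 0.87 × 0.81 = 0.1691
  σ(I3,I4) = 0.39 × 0.88 × 0.81 = 0.2780
σ²_T = Σσ²ᵢ + 2·Σσ_ij = 3.6515 + 2 × 1.6633 = 6.9781
α = (4/3)·(1 − 3.6515/6.9781) = 0.636

α = 0.636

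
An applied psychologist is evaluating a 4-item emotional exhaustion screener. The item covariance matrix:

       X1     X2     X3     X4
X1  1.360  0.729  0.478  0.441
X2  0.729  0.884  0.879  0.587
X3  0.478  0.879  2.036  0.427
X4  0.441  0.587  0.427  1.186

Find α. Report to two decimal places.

ΣVar(i) = 1.360 + 0.884 + 2.036 + 1.186 = 5.466
Sum of off-diagonal covariances = 3.541
total variance = 5.466 + 2 × 3.541 = 12.548
α = (k/(k−1))·(1 − ΣVar(i)/total variance) = (4/3)·(1 − 5.466/12.548) = 0.75

α = 0.75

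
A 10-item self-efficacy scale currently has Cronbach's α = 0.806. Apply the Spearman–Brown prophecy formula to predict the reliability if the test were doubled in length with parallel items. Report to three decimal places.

Length factor m = 2
α' = m·α / (1 + (m−1)·α)
   = 2 × 0.806 / (1 + (2 − 1) × 0.806)
   = 1.6120 / 1.8060 = 0.893

predicted reliability = 0.893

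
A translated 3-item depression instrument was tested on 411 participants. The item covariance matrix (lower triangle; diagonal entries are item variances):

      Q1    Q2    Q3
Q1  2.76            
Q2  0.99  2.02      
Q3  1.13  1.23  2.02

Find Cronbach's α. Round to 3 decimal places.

sum of item variances = 2.76 + 2.02 + 2.02 = 6.80
Sum of the distinct covariances = 3.35
total variance = 6.80 + 2 × 3.35 = 13.50
α = (k/(k−1))·(1 − sum of item variances/total variance) = (3/2)·(1 − 6.80/13.50) = 0.744

α = 0.744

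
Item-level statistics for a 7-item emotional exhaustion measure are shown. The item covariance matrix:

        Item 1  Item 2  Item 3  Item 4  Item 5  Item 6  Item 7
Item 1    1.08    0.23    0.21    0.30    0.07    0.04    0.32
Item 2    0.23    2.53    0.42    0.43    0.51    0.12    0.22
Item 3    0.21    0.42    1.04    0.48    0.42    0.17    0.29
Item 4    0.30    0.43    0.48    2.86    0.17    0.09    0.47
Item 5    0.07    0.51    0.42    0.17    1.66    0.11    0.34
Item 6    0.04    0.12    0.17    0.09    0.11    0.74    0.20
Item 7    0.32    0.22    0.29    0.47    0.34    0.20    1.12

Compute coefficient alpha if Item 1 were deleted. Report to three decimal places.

coefficient alpha = 0.566

Remaining items: Item 2, Item 3, Item 4, Item 5, Item 6, Item 7 (k = 6).
Σσᵢ² = 2.53 + 1.04 + 2.86 + 1.66 + 0.74 + 1.12 = 9.95
σ²_T = 9.95 + 2 × 4.44 = 18.83
α (item deleted) = (6/5)·(1 − 9.95/18.83) = 0.566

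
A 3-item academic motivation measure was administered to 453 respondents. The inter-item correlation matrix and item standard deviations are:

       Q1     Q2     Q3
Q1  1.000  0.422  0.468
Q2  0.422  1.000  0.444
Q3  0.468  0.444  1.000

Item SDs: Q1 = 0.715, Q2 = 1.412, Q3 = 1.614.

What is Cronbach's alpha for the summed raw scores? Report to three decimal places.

Σσ²ᵢ = 0.715² + 1.412² + 1.614² = 5.1100
Covariances σ_ij = r_ij · s_i · s_j:
  σ(Q1,Q2) = 0.422 × 0.715 × 1.412 = 0.4260
  σ(Q1,Q3) = 0.468 × 0.715 × 1.614 = 0.5401
  σ(Q2,Q3) = 0.444 × 1.412 × 1.614 = 1.0119
σ²_T = Σσ²ᵢ + 2·Σσ_ij = 5.1100 + 2 × 1.9780 = 9.0660
α = (3/2)·(1 − 5.1100/9.0660) = 0.655

α = 0.655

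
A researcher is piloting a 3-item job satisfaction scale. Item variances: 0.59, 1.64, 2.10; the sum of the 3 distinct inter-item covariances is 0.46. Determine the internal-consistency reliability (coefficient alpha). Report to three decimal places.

coefficient alpha = 0.263

Σσ²ᵢ = 0.59 + 1.64 + 2.10 = 4.33
Sum of distinct covariances = 0.46
total variance = Σσ²ᵢ + 2·Σcov = 4.33 + 2 × 0.46 = 5.25
α = (3/2)·(1 − 4.33/5.25) = 0.263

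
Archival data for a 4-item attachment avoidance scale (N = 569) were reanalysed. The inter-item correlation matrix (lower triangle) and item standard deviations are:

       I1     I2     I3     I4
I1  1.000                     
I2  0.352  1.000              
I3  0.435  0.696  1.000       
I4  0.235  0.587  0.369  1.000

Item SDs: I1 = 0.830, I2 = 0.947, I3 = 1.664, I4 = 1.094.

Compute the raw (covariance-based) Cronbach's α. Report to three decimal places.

Σσ²ᵢ = 0.830² + 0.947² + 1.664² + 1.094² = 5.5514
Covariances σ_ij = r_ij · s_i · s_j:
  σ(I1,I2) = 0.352 × 0.830 × 0.947 = 0.2767
  σ(I1,I3) = 0.435 × 0.830 × 1.664 = 0.6008
  σ(I1,I4) = 0.235 × 0.830 × 1.094 = 0.2134
  σ(I2,I3) = 0.696 × 0.947 × 1.664 = 1.0968
  σ(I2,I4) = 0.587 × 0.947 × 1.094 = 0.6081
  σ(I3,I4) = 0.369 × 1.664 × 1.094 = 0.6717
σ²_T = Σσ²ᵢ + 2·Σσ_ij = 5.5514 + 2 × 3.4675 = 12.4864
α = (4/3)·(1 − 5.5514/12.4864) = 0.741

Cronbach's α = 0.741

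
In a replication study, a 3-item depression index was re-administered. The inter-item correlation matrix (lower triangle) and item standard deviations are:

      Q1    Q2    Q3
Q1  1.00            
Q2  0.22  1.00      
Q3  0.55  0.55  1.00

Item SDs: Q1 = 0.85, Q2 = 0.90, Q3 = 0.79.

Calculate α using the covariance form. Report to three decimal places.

α = 0.694

Σσ²ᵢ = 0.85² + 0.90² + 0.79² = 2.1566
Covariances σ_ij = r_ij · s_i · s_j:
  σ(Q1,Q2) = 0.22 × 0.85 × 0.90 = 0.1683
  σ(Q1,Q3) = 0.55 × 0.85 × 0.79 = 0.3693
  σ(Q2,Q3) = 0.55 × 0.90 × 0.79 = 0.3911
σ²_T = Σσ²ᵢ + 2·Σσ_ij = 2.1566 + 2 × 0.9287 = 4.0140
α = (3/2)·(1 − 2.1566/4.0140) = 0.694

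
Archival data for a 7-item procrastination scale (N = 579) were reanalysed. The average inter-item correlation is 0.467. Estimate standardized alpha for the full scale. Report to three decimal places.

α = 0.860

Standardized α = k·r̄ / (1 + (k−1)·r̄) = 7 × 0.467 / (1 + 6 × 0.467)
  = 3.2690 / 3.8020 = 0.860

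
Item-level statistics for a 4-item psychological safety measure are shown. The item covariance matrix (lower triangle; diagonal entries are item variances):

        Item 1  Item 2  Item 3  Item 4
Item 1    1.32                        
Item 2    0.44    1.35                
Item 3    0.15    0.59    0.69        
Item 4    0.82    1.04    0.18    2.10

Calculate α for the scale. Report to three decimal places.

α = 0.722

Σσᵢ² = 1.32 + 1.35 + 0.69 + 2.10 = 5.46
Σ_{i<j} σ_ij = 3.22
total variance = 5.46 + 2 × 3.22 = 11.90
α = (k/(k−1))·(1 − Σσᵢ²/total variance) = (4/3)·(1 − 5.46/11.90) = 0.722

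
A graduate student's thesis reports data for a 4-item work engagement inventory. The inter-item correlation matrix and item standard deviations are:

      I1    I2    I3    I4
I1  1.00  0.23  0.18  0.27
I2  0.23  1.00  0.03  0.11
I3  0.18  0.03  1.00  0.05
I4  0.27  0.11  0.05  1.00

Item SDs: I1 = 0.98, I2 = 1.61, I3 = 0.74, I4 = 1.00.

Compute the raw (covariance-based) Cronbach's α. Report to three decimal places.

Cronbach's α = 0.378

Σσ²ᵢ = 0.98² + 1.61² + 0.74² + 1.00² = 5.1001
Covariances σ_ij = r_ij · s_i · s_j:
  σ(I1,I2) = 0.23 × 0.98 × 1.61 = 0.3629
  σ(I1,I3) = 0.18 × 0.98 × 0.74 = 0.1305
  σ(I1,I4) = 0.27 × 0.98 × 1.00 = 0.2646
  σ(I2,I3) = 0.03 × 1.61 × 0.74 = 0.0357
  σ(I2,I4) = 0.11 × 1.61 × 1.00 = 0.1771
  σ(I3,I4) = 0.05 × 0.74 × 1.00 = 0.0370
σ²_T = Σσ²ᵢ + 2·Σσ_ij = 5.1001 + 2 × 1.0078 = 7.1157
α = (4/3)·(1 − 5.1001/7.1157) = 0.378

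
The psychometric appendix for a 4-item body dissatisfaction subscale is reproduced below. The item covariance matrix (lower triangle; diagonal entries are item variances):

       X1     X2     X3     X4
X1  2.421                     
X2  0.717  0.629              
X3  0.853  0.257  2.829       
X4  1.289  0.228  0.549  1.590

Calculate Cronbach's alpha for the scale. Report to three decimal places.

Cronbach's alpha = 0.681

ΣVar(i) = 2.421 + 0.629 + 2.829 + 1.590 = 7.469
Sum of off-diagonal covariances = 3.893
total variance = 7.469 + 2 × 3.893 = 15.255
α = (k/(k−1))·(1 − ΣVar(i)/total variance) = (4/3)·(1 − 7.469/15.255) = 0.681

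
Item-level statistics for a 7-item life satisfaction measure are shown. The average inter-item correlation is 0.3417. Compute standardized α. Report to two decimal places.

standardized α = 0.78

Standardized α = k·r̄ / (1 + (k−1)·r̄) = 7 × 0.3417 / (1 + 6 × 0.3417)
  = 2.3919 / 3.0502 = 0.78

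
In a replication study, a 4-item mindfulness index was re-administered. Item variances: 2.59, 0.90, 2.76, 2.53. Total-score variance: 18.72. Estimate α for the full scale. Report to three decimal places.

sum of item variances = 2.59 + 0.90 + 2.76 + 2.53 = 8.78
α = (k/(k−1))·(1 − sum of item variances/σ²_total) = (4/3)·(1 − 8.78/18.72) = 0.708

α = 0.708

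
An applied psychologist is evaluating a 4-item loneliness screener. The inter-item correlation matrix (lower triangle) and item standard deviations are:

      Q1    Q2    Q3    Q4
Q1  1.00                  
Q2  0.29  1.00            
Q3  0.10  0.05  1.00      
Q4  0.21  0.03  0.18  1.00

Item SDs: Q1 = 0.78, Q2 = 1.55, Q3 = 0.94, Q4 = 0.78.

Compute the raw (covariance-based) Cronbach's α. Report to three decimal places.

Σσ²ᵢ = 0.78² + 1.55² + 0.94² + 0.78² = 4.5029
Covariances σ_ij = r_ij · s_i · s_j:
  σ(Q1,Q2) = 0.29 × 0.78 × 1.55 = 0.3506
  σ(Q1,Q3) = 0.10 × 0.78 × 0.94 = 0.0733
  σ(Q1,Q4) = 0.21 × 0.78 × 0.78 = 0.1278
  σ(Q2,Q3) = 0.05 × 1.55 × 0.94 = 0.0729
  σ(Q2,Q4) = 0.03 × 1.55 × 0.78 = 0.0363
  σ(Q3,Q4) = 0.18 × 0.94 × 0.78 = 0.1320
σ²_T = Σσ²ᵢ + 2·Σσ_ij = 4.5029 + 2 × 0.7929 = 6.0887
α = (4/3)·(1 − 4.5029/6.0887) = 0.347

Cronbach's α = 0.347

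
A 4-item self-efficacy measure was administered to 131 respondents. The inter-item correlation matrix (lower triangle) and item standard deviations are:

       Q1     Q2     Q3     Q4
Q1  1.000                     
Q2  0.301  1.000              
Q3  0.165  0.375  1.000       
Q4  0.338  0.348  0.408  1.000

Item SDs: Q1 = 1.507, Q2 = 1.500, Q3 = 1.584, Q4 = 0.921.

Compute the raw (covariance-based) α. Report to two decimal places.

Σσ²ᵢ = 1.507² + 1.500² + 1.584² + 0.921² = 7.8783
Covariances σ_ij = r_ij · s_i · s_j:
  σ(Q1,Q2) = 0.301 × 1.507 × 1.500 = 0.6804
  σ(Q1,Q3) = 0.165 × 1.507 × 1.584 = 0.3939
  σ(Q1,Q4) = 0.338 × 1.507 × 0.921 = 0.4691
  σ(Q2,Q3) = 0.375 × 1.500 × 1.584 = 0.8910
  σ(Q2,Q4) = 0.348 × 1.500 × 0.921 = 0.4808
  σ(Q3,Q4) = 0.408 × 1.584 × 0.921 = 0.5952
σ²_T = Σσ²ᵢ + 2·Σσ_ij = 7.8783 + 2 × 3.5104 = 14.8991
α = (4/3)·(1 − 7.8783/14.8991) = 0.63

α = 0.63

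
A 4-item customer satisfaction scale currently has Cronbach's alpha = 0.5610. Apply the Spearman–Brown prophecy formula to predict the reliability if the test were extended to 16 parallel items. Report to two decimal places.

predicted reliability = 0.84

Length factor m = 16/4 = 4.0000
α' = m·α / (1 + (m−1)·α)
   = 16/4 × 0.5610 / (1 + (16/4 − 1) × 0.5610)
   = 2.2440 / 2.6830 = 0.84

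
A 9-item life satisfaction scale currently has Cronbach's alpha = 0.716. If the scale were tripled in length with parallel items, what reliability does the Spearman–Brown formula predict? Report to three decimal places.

Length factor m = 3
α' = m·α / (1 + (m−1)·α)
   = 3 × 0.716 / (1 + (3 − 1) × 0.716)
   = 2.1480 / 2.4320 = 0.883

predicted reliability = 0.883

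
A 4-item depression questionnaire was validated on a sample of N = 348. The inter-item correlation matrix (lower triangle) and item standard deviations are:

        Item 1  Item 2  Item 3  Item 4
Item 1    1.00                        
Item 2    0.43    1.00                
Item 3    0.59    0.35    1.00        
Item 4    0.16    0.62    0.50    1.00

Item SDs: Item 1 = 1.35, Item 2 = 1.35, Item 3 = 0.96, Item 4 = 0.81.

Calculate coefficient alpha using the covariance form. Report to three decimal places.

Σσ²ᵢ = 1.35² + 1.35² + 0.96² + 0.81² = 5.2227
Covariances σ_ij = r_ij · s_i · s_j:
  σ(Item 1,Item 2) = 0.43 × 1.35 × 1.35 = 0.7837
  σ(Item 1,Item 3) = 0.59 × 1.35 × 0.96 = 0.7646
  σ(Item 1,Item 4) = 0.16 × 1.35 × 0.81 = 0.1750
  σ(Item 2,Item 3) = 0.35 × 1.35 × 0.96 = 0.4536
  σ(Item 2,Item 4) = 0.62 × 1.35 × 0.81 = 0.6780
  σ(Item 3,Item 4) = 0.50 × 0.96 × 0.81 = 0.3888
σ²_T = Σσ²ᵢ + 2·Σσ_ij = 5.2227 + 2 × 3.2437 = 11.7101
α = (4/3)·(1 − 5.2227/11.7101) = 0.739

coefficient alpha = 0.739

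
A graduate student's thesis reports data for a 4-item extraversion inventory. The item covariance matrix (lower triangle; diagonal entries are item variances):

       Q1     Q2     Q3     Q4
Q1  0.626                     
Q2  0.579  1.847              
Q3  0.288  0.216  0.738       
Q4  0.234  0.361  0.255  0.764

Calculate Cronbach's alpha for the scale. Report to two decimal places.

Cronbach's alpha = 0.66

ΣVar(i) = 0.626 + 1.847 + 0.738 + 0.764 = 3.975
Sum of off-diagonal covariances = 1.933
total variance = 3.975 + 2 × 1.933 = 7.841
α = (k/(k−1))·(1 − ΣVar(i)/total variance) = (4/3)·(1 − 3.975/7.841) = 0.66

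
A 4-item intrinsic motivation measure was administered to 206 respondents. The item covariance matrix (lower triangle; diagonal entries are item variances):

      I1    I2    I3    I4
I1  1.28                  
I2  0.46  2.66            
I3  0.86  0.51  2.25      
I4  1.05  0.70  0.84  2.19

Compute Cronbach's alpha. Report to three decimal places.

Σσᵢ² = 1.28 + 2.66 + 2.25 + 2.19 = 8.38
Σ_{i<j} σ_ij = 4.42
σ²_total = 8.38 + 2 × 4.42 = 17.22
α = (k/(k−1))·(1 − Σσᵢ²/σ²_total) = (4/3)·(1 − 8.38/17.22) = 0.684

Cronbach's alpha = 0.684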